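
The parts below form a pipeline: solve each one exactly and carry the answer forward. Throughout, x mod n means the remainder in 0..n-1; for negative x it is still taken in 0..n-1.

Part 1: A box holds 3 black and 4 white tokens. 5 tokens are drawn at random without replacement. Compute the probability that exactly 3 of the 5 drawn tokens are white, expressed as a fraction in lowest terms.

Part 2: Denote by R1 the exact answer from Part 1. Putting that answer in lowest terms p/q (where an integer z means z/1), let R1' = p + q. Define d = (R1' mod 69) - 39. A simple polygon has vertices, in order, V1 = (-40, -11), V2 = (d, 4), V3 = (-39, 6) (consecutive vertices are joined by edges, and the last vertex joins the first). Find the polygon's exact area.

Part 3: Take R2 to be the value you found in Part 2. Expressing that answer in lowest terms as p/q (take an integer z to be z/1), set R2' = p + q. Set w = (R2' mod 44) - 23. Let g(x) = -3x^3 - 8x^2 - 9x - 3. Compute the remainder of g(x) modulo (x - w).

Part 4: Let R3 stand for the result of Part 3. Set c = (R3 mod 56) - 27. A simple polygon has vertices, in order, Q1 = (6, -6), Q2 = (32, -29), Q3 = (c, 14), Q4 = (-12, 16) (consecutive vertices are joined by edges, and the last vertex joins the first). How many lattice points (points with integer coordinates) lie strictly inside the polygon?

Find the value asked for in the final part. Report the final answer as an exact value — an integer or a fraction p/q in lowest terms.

Part 1: total draws C(7,5) = 21; favorable C(4,3)*C(3,2) = 12; P = 4/7; answer 4/7
Part 2: R1 = 4/7; threaded value p + q = 11; d = -28; cross terms: (-40*4 - -28*-11)=-468, (-28*6 - -39*4)=-12, (-39*-11 - -40*6)=669; twice the area = |189| = 189; area = 189/2; answer 189/2
Part 3: R2 = 189/2; threaded value p + q = 191; w = -8; remainder = value at the root: -3*(-8)^3 - 8*(-8)^2 - 9*(-8)^1 - 3 = (1536) + (-512) + (72) + (-3) = 1093; answer 1093
Part 4: R3 = 1093; c = 2; cross terms: (6*-29 - 32*-6)=18, (32*14 - 2*-29)=506, (2*16 - -12*14)=200, (-12*-6 - 6*16)=-24; twice the area = |700| = 700; area = 350; boundary points = 1 + 1 + 2 + 2 = 6; strictly interior points = area - boundary/2 + 1 = 348; answer 348

348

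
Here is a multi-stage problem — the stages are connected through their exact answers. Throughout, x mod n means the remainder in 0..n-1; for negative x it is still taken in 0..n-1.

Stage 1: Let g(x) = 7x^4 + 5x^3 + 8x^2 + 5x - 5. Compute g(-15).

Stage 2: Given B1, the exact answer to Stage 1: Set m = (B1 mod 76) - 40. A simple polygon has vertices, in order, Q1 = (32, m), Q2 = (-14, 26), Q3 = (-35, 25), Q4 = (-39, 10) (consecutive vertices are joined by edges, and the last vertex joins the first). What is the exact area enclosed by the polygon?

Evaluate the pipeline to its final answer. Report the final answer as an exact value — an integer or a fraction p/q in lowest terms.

1897/2

Stage 1: 7*(-15)^4 + 5*(-15)^3 + 8*(-15)^2 + 5*(-15)^1 - 5 = (354375) + (-16875) + (1800) + (-75) + (-5) = 339220; answer 339220
Stage 2: B1 = 339220; m = -8; cross terms: (32*26 - -14*-8)=720, (-14*25 - -35*26)=560, (-35*10 - -39*25)=625, (-39*-8 - 32*10)=-8; twice the area = |1897| = 1897; area = 1897/2; answer 1897/2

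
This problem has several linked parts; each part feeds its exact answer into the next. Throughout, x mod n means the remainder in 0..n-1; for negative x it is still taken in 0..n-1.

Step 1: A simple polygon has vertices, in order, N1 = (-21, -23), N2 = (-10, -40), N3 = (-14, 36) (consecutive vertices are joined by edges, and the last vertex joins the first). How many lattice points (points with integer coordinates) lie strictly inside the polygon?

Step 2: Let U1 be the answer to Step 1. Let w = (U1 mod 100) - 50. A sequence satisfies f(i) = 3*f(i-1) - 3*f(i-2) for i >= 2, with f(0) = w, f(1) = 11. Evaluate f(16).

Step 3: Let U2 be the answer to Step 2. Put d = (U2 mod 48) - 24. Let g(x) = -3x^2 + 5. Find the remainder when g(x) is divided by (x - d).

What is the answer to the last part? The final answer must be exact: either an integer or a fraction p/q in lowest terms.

Step 1: cross terms: (-21*-40 - -10*-23)=610, (-10*36 - -14*-40)=-920, (-14*-23 - -21*36)=1078; twice the area = |768| = 768; area = 384; boundary points = 1 + 4 + 1 = 6; strictly interior points = area - boundary/2 + 1 = 382; answer 382
Step 2: U1 = 382; w = 32; f(2) = 3*(11) - 3*(32) = -63; iterating: f(2)=-63, f(3)=-222, f(4)=-477, f(5)=-765, f(6)=-864, f(7)=-297, f(8)=1701, f(9)=5994, f(10)=12879, f(11)=20655, f(12)=23328, f(13)=8019, f(14)=-45927, f(15)=-161838, f(16)=-347733; answer -347733
Step 3: U2 = -347733; d = 3; remainder = value at the root: -3*(3)^2 + 5 = (-27) + (5) = -22; answer -22

-22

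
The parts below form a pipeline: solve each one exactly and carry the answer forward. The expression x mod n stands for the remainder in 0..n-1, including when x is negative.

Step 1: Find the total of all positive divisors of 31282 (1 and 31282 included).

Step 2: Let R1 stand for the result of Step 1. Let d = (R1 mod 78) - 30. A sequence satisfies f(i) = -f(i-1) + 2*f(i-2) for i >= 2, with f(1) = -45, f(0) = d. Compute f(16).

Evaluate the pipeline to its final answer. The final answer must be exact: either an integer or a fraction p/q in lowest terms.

1376253

Step 1: 31282 = 2 * 15641; sigma = (1 + 2) * (1 + 15641) = 3 * 15642 = 46926; answer 46926
Step 2: R1 = 46926; d = 18; f(2) = -1*(-45) + 2*(18) = 81; iterating: f(2)=81, f(3)=-171, f(4)=333, f(5)=-675, f(6)=1341, f(7)=-2691, f(8)=5373, f(9)=-10755, f(10)=21501, f(11)=-43011, f(12)=86013, f(13)=-172035, f(14)=344061, f(15)=-688131, f(16)=1376253; answer 1376253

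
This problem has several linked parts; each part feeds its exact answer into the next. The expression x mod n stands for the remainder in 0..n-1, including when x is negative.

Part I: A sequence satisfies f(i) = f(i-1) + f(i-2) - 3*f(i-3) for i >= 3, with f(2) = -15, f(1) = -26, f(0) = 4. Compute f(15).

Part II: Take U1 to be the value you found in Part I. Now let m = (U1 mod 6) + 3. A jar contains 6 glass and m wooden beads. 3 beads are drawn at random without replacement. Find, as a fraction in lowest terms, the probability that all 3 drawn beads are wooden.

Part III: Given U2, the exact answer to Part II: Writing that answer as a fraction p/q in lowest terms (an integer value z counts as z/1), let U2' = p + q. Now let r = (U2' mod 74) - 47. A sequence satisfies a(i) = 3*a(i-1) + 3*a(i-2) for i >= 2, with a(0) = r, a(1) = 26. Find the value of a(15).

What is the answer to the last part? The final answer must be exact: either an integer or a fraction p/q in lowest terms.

71191224

Part I: f(3) = 1*(-15) + 1*(-26) - 3*(4) = -53; iterating: f(3)=-53, f(4)=10, f(5)=2, f(6)=171, f(7)=143, f(8)=308, f(9)=-62, f(10)=-183, f(11)=-1169, f(12)=-1166, f(13)=-1786, f(14)=555, f(15)=2267; answer 2267
Part II: U1 = 2267; m = 8; total draws C(14,3) = 364; favorable C(8,3) = 56; P = 2/13; answer 2/13
Part III: U2 = 2/13; threaded value p + q = 15; r = -32; a(2) = 3*(26) + 3*(-32) = -18; iterating: a(2)=-18, a(3)=24, a(4)=18, a(5)=126, a(6)=432, a(7)=1674, a(8)=6318, a(9)=23976, a(10)=90882, a(11)=344574, a(12)=1306368, a(13)=4952826, a(14)=18777582, a(15)=71191224; answer 71191224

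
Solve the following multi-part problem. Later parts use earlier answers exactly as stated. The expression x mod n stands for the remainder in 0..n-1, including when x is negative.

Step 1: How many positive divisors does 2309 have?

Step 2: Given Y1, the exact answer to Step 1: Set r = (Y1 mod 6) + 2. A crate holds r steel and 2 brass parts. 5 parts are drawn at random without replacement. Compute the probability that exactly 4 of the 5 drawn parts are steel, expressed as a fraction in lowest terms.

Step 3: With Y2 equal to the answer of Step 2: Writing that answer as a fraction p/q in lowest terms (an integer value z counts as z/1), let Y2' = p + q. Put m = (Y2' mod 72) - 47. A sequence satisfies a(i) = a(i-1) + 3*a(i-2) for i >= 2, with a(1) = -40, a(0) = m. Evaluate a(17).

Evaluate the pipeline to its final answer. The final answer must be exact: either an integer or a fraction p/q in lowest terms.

-38339647

Step 1: 2309 is prime, so its only divisors are 1 and 2309; count = 2; answer 2
Step 2: Y1 = 2; r = 4; total draws C(6,5) = 6; favorable C(4,4)*C(2,1) = 2; P = 1/3; answer 1/3
Step 3: Y2 = 1/3; threaded value p + q = 4; m = -43; a(2) = 1*(-40) + 3*(-43) = -169; iterating: a(2)=-169, a(3)=-289, a(4)=-796, a(5)=-1663, a(6)=-4051, a(7)=-9040, a(8)=-21193, a(9)=-48313, a(10)=-111892, a(11)=-256831, a(12)=-592507, a(13)=-1363000, a(14)=-3140521, a(15)=-7229521, a(16)=-16651084, a(17)=-38339647; answer -38339647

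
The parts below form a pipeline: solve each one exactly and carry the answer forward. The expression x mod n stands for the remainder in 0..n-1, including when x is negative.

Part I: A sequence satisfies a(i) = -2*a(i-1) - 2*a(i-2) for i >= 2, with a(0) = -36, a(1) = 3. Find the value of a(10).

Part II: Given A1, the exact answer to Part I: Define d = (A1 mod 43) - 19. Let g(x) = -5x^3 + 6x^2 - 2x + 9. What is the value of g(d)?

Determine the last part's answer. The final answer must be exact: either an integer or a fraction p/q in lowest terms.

-476

Part I: a(2) = -2*(3) - 2*(-36) = 66; iterating: a(2)=66, a(3)=-138, a(4)=144, a(5)=-12, a(6)=-264, a(7)=552, a(8)=-576, a(9)=48, a(10)=1056; answer 1056
Part II: A1 = 1056; d = 5; -5*(5)^3 + 6*(5)^2 - 2*(5)^1 + 9 = (-625) + (150) + (-10) + (9) = -476; answer -476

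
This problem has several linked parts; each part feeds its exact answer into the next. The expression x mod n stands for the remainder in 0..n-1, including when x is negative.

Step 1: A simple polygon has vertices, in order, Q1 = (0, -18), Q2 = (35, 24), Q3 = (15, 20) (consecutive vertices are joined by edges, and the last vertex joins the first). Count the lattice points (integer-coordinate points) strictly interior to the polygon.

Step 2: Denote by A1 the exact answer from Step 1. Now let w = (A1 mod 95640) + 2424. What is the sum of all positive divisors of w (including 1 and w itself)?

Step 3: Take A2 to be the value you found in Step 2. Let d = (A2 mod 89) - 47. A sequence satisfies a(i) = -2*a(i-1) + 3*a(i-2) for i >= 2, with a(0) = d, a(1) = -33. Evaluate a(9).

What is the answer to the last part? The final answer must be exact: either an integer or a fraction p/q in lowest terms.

-63993

Step 1: cross terms: (0*24 - 35*-18)=630, (35*20 - 15*24)=340, (15*-18 - 0*20)=-270; twice the area = |700| = 700; area = 350; boundary points = 7 + 4 + 1 = 12; strictly interior points = area - boundary/2 + 1 = 345; answer 345
Step 2: A1 = 345; w = 2769; 2769 = 3 * 13 * 71; sigma = (1 + 3) * (1 + 13) * (1 + 71) = 4 * 14 * 72 = 4032; answer 4032
Step 3: A2 = 4032; d = -20; a(2) = -2*(-33) + 3*(-20) = 6; iterating: a(2)=6, a(3)=-111, a(4)=240, a(5)=-813, a(6)=2346, a(7)=-7131, a(8)=21300, a(9)=-63993; answer -63993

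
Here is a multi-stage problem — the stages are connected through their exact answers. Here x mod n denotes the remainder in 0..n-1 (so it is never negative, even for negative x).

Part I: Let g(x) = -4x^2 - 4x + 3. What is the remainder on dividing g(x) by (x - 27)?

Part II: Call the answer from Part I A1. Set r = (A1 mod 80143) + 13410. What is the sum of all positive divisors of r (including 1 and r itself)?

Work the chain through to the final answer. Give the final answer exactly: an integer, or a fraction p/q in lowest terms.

170716

Part I: remainder = value at the root: -4*(27)^2 - 4*(27)^1 + 3 = (-2916) + (-108) + (3) = -3021; answer -3021
Part II: A1 = -3021; r = 90532; 90532 = 2^2 * 13 * 1741; sigma = (1 + 2 + 4) * (1 + 13) * (1 + 1741) = 7 * 14 * 1742 = 170716; answer 170716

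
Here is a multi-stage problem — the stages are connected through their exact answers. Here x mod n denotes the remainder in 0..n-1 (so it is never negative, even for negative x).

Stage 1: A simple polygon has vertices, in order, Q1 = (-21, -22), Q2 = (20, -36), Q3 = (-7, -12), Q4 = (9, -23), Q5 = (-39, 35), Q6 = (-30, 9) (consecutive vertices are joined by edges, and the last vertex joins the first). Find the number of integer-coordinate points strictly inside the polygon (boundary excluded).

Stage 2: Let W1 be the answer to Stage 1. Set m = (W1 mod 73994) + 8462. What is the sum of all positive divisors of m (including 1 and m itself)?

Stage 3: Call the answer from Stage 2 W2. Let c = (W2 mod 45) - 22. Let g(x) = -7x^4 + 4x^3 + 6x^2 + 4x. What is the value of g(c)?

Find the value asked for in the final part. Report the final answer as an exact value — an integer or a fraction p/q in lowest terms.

Stage 1: cross terms: (-21*-36 - 20*-22)=1196, (20*-12 - -7*-36)=-492, (-7*-23 - 9*-12)=269, (9*35 - -39*-23)=-582, (-39*9 - -30*35)=699, (-30*-22 - -21*9)=849; twice the area = |1939| = 1939; area = 1939/2; boundary points = 1 + 3 + 1 + 2 + 1 + 1 = 9; strictly interior points = area - boundary/2 + 1 = 966; answer 966
Stage 2: W1 = 966; m = 9428; 9428 = 2^2 * 2357; sigma = (1 + 2 + 4) * (1 + 2357) = 7 * 2358 = 16506; answer 16506
Stage 3: W2 = 16506; c = 14; -7*(14)^4 + 4*(14)^3 + 6*(14)^2 + 4*(14)^1 = (-268912) + (10976) + (1176) + (56) = -256704; answer -256704

-256704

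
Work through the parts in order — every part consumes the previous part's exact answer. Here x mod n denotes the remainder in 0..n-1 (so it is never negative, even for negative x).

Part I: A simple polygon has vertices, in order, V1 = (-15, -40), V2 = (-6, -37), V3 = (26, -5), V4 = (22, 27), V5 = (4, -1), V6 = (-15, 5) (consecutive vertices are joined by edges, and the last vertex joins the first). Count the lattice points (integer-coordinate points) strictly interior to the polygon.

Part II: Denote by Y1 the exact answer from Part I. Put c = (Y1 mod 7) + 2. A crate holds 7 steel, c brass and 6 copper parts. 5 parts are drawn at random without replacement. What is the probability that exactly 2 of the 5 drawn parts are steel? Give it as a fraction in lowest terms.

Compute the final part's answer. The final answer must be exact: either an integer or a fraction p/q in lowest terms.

385/969

Part I: cross terms: (-15*-37 - -6*-40)=315, (-6*-5 - 26*-37)=992, (26*27 - 22*-5)=812, (22*-1 - 4*27)=-130, (4*5 - -15*-1)=5, (-15*-40 - -15*5)=675; twice the area = |2669| = 2669; area = 2669/2; boundary points = 3 + 32 + 4 + 2 + 1 + 45 = 87; strictly interior points = area - boundary/2 + 1 = 1292; answer 1292
Part II: Y1 = 1292; c = 6; total draws C(19,5) = 11628; favorable C(7,2)*C(12,3) = 4620; P = 385/969; answer 385/969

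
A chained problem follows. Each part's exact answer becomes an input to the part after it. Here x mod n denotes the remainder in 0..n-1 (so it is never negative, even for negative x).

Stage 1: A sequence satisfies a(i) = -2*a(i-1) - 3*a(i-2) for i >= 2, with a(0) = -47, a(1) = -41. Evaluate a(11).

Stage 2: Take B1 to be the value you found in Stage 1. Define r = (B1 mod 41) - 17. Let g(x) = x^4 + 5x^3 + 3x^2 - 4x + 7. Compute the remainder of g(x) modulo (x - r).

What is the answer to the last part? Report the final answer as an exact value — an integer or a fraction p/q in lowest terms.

15267

Stage 1: a(2) = -2*(-41) - 3*(-47) = 223; iterating: a(2)=223, a(3)=-323, a(4)=-23, a(5)=1015, a(6)=-1961, a(7)=877, a(8)=4129, a(9)=-10889, a(10)=9391, a(11)=13885; answer 13885
Stage 2: B1 = 13885; r = 10; remainder = value at the root: 1*(10)^4 + 5*(10)^3 + 3*(10)^2 - 4*(10)^1 + 7 = (10000) + (5000) + (300) + (-40) + (7) = 15267; answer 15267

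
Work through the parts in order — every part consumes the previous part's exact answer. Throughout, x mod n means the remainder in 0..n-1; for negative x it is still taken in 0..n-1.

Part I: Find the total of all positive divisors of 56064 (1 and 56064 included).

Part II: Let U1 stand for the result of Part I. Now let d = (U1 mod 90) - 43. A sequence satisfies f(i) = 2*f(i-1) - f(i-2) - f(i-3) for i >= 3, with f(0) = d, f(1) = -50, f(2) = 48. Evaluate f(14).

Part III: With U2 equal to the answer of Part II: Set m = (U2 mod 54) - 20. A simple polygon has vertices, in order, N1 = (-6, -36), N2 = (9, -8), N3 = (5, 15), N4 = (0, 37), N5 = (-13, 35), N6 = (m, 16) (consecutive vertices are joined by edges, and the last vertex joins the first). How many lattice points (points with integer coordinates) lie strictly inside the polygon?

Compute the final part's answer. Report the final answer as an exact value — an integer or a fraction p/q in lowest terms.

Part I: 56064 = 2^8 * 3 * 73; sigma = (1 + 2 + 4 + 8 + 16 + 32 + 64 + 128 + 256) * (1 + 3) * (1 + 73) = 511 * 4 * 74 = 151256; answer 151256
Part II: U1 = 151256; d = 13; f(3) = 2*(48) - 1*(-50) - 1*(13) = 133; iterating: f(3)=133, f(4)=268, f(5)=355, f(6)=309, f(7)=-5, f(8)=-674, f(9)=-1652, f(10)=-2625, f(11)=-2924, f(12)=-1571, f(13)=2407, f(14)=9309; answer 9309
Part III: U2 = 9309; m = 1; cross terms: (-6*-8 - 9*-36)=372, (9*15 - 5*-8)=175, (5*37 - 0*15)=185, (0*35 - -13*37)=481, (-13*16 - 1*35)=-243, (1*-36 - -6*16)=60; twice the area = |1030| = 1030; area = 515; boundary points = 1 + 1 + 1 + 1 + 1 + 1 = 6; strictly interior points = area - boundary/2 + 1 = 513; answer 513

513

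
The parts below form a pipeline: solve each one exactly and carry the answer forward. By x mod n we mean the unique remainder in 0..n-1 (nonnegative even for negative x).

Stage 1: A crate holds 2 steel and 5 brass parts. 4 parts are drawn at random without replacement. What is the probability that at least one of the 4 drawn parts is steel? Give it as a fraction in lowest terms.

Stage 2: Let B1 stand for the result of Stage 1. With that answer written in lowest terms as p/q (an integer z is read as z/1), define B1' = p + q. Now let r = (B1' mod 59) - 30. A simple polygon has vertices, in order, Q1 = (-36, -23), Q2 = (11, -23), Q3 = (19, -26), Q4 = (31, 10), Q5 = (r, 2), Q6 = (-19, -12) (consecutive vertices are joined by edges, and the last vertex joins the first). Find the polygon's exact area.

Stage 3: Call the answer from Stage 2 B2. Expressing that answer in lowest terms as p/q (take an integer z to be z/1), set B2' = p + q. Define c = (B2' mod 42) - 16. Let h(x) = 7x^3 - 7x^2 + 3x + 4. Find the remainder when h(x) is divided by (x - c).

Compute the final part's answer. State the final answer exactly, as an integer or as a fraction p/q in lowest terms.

719

Stage 1: total draws C(7,4) = 35; complement C(5,4) = 5; favorable 35 - 5 = 30; P = 6/7; answer 6/7
Stage 2: B1 = 6/7; threaded value p + q = 13; r = -17; cross terms: (-36*-23 - 11*-23)=1081, (11*-26 - 19*-23)=151, (19*10 - 31*-26)=996, (31*2 - -17*10)=232, (-17*-12 - -19*2)=242, (-19*-23 - -36*-12)=5; twice the area = |2707| = 2707; area = 2707/2; answer 2707/2
Stage 3: B2 = 2707/2; threaded value p + q = 2709; c = 5; remainder = value at the root: 7*(5)^3 - 7*(5)^2 + 3*(5)^1 + 4 = (875) + (-175) + (15) + (4) = 719; answer 719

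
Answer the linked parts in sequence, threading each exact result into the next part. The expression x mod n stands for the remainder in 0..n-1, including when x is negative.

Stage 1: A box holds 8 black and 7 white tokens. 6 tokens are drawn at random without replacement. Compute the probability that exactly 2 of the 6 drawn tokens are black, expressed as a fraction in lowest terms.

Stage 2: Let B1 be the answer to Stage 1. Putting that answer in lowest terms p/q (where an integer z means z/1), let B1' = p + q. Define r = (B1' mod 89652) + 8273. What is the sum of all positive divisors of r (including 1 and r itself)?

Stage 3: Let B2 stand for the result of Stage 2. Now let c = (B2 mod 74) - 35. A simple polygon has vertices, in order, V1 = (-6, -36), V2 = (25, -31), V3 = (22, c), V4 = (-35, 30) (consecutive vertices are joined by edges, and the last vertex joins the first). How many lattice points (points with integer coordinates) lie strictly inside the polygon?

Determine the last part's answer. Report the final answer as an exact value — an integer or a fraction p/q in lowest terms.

Stage 1: total draws C(15,6) = 5005; favorable C(8,2)*C(7,4) = 980; P = 28/143; answer 28/143
Stage 2: B1 = 28/143; threaded value p + q = 171; r = 8444; 8444 = 2^2 * 2111; sigma = (1 + 2 + 4) * (1 + 2111) = 7 * 2112 = 14784; answer 14784
Stage 3: B2 = 14784; c = 23; cross terms: (-6*-31 - 25*-36)=1086, (25*23 - 22*-31)=1257, (22*30 - -35*23)=1465, (-35*-36 - -6*30)=1440; twice the area = |5248| = 5248; area = 2624; boundary points = 1 + 3 + 1 + 1 = 6; strictly interior points = area - boundary/2 + 1 = 2622; answer 2622

2622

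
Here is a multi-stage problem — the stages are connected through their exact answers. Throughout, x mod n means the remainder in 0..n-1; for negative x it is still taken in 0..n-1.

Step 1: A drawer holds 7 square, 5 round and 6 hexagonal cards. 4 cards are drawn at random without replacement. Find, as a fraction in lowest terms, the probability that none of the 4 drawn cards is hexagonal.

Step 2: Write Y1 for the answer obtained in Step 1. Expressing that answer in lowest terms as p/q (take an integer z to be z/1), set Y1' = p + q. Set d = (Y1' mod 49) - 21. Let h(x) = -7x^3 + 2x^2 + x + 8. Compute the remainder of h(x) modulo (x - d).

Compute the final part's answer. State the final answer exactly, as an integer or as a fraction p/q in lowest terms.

Step 1: total draws C(18,4) = 3060; favorable C(12,4) = 495; P = 11/68; answer 11/68
Step 2: Y1 = 11/68; threaded value p + q = 79; d = 9; remainder = value at the root: -7*(9)^3 + 2*(9)^2 + 1*(9)^1 + 8 = (-5103) + (162) + (9) + (8) = -4924; answer -4924

-4924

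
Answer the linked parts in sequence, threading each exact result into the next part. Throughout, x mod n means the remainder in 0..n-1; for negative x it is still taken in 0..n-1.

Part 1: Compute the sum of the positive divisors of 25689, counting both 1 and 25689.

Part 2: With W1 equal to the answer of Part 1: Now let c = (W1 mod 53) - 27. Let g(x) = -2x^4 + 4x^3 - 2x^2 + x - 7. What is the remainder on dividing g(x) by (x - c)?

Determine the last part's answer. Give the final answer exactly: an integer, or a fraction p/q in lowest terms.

Part 1: 25689 = 3 * 8563; sigma = (1 + 3) * (1 + 8563) = 4 * 8564 = 34256; answer 34256
Part 2: W1 = 34256; c = -9; remainder = value at the root: -2*(-9)^4 + 4*(-9)^3 - 2*(-9)^2 + 1*(-9)^1 - 7 = (-13122) + (-2916) + (-162) + (-9) + (-7) = -16216; answer -16216

-16216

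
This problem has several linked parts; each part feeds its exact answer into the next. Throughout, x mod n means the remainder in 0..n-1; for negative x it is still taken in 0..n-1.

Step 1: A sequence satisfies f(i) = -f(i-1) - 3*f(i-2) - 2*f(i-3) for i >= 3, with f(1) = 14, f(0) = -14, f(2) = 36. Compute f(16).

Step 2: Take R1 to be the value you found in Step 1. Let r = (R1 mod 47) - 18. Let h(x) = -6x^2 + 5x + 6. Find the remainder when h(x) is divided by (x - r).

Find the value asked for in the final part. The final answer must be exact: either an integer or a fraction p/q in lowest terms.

Step 1: f(3) = -1*(36) - 3*(14) - 2*(-14) = -50; iterating: f(3)=-50, f(4)=-86, f(5)=164, f(6)=194, f(7)=-514, f(8)=-396, f(9)=1550, f(10)=666, f(11)=-4524, f(12)=-574, f(13)=12814, f(14)=-2044, f(15)=-35250, f(16)=15754; answer 15754
Step 2: R1 = 15754; r = -9; remainder = value at the root: -6*(-9)^2 + 5*(-9)^1 + 6 = (-486) + (-45) + (6) = -525; answer -525

-525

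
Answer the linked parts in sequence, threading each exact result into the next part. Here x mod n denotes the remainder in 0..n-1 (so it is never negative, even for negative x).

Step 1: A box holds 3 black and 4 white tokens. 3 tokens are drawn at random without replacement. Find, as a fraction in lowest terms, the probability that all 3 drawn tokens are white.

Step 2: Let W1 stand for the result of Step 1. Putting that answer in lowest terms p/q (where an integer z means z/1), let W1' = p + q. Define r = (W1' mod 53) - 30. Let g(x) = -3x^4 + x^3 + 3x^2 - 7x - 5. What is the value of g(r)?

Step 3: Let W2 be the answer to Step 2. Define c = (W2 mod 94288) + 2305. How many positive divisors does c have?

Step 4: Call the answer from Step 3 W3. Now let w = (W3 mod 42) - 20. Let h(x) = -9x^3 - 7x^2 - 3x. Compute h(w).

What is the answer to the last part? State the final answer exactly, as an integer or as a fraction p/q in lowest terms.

-16596

Step 1: total draws C(7,3) = 35; favorable C(4,3) = 4; P = 4/35; answer 4/35
Step 2: W1 = 4/35; threaded value p + q = 39; r = 9; -3*(9)^4 + 1*(9)^3 + 3*(9)^2 - 7*(9)^1 - 5 = (-19683) + (729) + (243) + (-63) + (-5) = -18779; answer -18779
Step 3: W2 = -18779; c = 77814; 77814 = 2 * 3^3 * 11 * 131; number of divisors = (1+1) * (3+1) * (1+1) * (1+1) = 32; answer 32
Step 4: W3 = 32; w = 12; -9*(12)^3 - 7*(12)^2 - 3*(12)^1 = (-15552) + (-1008) + (-36) = -16596; answer -16596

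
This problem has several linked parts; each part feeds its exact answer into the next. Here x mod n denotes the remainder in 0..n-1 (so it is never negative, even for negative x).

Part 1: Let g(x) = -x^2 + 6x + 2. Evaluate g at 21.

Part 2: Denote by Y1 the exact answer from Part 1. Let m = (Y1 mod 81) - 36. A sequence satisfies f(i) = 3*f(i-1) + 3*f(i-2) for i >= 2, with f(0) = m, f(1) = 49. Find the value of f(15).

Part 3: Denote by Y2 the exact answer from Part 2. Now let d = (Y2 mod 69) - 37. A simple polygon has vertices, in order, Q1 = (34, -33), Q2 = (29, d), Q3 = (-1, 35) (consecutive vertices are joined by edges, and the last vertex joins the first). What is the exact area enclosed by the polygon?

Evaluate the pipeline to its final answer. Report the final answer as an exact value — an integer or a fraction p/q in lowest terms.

75

Part 1: -1*(21)^2 + 6*(21)^1 + 2 = (-441) + (126) + (2) = -313; answer -313
Part 2: Y1 = -313; m = -25; f(2) = 3*(49) + 3*(-25) = 72; iterating: f(2)=72, f(3)=363, f(4)=1305, f(5)=5004, f(6)=18927, f(7)=71793, f(8)=272160, f(9)=1031859, f(10)=3912057, f(11)=14831748, f(12)=56231415, f(13)=213189489, f(14)=808262712, f(15)=3064356603; answer 3064356603
Part 3: Y2 = 3064356603; d = -19; cross terms: (34*-19 - 29*-33)=311, (29*35 - -1*-19)=996, (-1*-33 - 34*35)=-1157; twice the area = |150| = 150; area = 75; answer 75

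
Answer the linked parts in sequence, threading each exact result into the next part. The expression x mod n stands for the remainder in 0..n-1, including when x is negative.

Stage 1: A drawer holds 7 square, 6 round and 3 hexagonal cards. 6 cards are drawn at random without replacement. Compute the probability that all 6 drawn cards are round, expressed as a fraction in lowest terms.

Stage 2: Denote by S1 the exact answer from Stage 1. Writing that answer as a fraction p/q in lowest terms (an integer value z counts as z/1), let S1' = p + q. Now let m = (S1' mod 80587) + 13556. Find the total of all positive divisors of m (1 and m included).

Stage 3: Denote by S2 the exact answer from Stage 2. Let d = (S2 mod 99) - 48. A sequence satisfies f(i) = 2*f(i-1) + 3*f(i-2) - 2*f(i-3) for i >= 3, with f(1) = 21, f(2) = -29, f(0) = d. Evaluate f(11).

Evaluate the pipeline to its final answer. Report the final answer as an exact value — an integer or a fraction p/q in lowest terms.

Stage 1: total draws C(16,6) = 8008; favorable C(6,6) = 1; P = 1/8008; answer 1/8008
Stage 2: S1 = 1/8008; threaded value p + q = 8009; m = 21565; 21565 = 5 * 19 * 227; sigma = (1 + 5) * (1 + 19) * (1 + 227) = 6 * 20 * 228 = 27360; answer 27360
Stage 3: S2 = 27360; d = -12; f(3) = 2*(-29) + 3*(21) - 2*(-12) = 29; iterating: f(3)=29, f(4)=-71, f(5)=3, f(6)=-265, f(7)=-379, f(8)=-1559, f(9)=-3725, f(10)=-11369, f(11)=-30795; answer -30795

-30795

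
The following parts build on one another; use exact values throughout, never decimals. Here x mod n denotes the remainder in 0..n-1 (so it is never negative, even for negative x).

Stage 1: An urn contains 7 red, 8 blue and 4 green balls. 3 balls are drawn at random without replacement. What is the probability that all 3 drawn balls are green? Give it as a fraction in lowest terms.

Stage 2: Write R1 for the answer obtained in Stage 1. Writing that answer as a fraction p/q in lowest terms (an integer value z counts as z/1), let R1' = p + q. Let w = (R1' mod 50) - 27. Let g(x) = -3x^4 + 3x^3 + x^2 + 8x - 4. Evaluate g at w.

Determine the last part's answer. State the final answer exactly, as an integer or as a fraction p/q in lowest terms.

-980

Stage 1: total draws C(19,3) = 969; favorable C(4,3) = 4; P = 4/969; answer 4/969
Stage 2: R1 = 4/969; threaded value p + q = 973; w = -4; -3*(-4)^4 + 3*(-4)^3 + 1*(-4)^2 + 8*(-4)^1 - 4 = (-768) + (-192) + (16) + (-32) + (-4) = -980; answer -980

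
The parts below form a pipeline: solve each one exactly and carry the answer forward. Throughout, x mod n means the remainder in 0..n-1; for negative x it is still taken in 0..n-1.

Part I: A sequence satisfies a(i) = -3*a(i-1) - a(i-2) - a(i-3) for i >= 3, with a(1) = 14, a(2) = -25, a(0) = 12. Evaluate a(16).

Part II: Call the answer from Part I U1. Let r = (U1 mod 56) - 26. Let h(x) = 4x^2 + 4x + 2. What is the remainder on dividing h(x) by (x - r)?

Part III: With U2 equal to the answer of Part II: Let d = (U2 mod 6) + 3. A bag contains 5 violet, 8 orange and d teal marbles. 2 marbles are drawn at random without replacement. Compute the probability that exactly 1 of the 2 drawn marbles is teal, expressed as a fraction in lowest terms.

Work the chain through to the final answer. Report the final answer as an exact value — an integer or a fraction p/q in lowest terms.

Part I: a(3) = -3*(-25) - 1*(14) - 1*(12) = 49; iterating: a(3)=49, a(4)=-136, a(5)=384, a(6)=-1065, a(7)=2947, a(8)=-8160, a(9)=22598, a(10)=-62581, a(11)=173305, a(12)=-479932, a(13)=1329072, a(14)=-3680589, a(15)=10192627, a(16)=-28226364; answer -28226364
Part II: U1 = -28226364; r = 18; remainder = value at the root: 4*(18)^2 + 4*(18)^1 + 2 = (1296) + (72) + (2) = 1370; answer 1370
Part III: U2 = 1370; d = 5; total draws C(18,2) = 153; favorable C(5,1)*C(13,1) = 65; P = 65/153; answer 65/153

65/153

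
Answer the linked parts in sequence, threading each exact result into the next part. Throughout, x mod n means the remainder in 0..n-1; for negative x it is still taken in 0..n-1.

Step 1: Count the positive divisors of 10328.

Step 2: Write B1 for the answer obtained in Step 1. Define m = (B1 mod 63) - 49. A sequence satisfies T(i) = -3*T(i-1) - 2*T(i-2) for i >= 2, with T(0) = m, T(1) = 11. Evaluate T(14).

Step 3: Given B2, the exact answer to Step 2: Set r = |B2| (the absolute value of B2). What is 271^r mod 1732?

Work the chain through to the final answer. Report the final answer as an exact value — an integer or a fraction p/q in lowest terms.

Step 1: 10328 = 2^3 * 1291; number of divisors = (3+1) * (1+1) = 8; answer 8
Step 2: B1 = 8; m = -41; T(2) = -3*(11) - 2*(-41) = 49; iterating: T(2)=49, T(3)=-169, T(4)=409, T(5)=-889, T(6)=1849, T(7)=-3769, T(8)=7609, T(9)=-15289, T(10)=30649, T(11)=-61369, T(12)=122809, T(13)=-245689, T(14)=491449; answer 491449
Step 3: B2 = 491449; r = 491449; squarings mod 1732: 271^1=271, 271^2=697, 271^4=849, 271^8=289, 271^16=385, 271^32=1005, 271^64=269, 271^128=1349, 271^256=1201, 271^512=1377, 271^1024=1321, 271^2048=917, 271^4096=869, 271^8192=9, 271^16384=81, 271^32768=1365, 271^65536=1325, 271^131072=1109, 271^262144=161; 271^491449 = 271^1 * 271^8 * 271^16 * 271^32 * 271^128 * 271^256 * 271^512 * 271^1024 * 271^2048 * 271^4096 * 271^8192 * 271^16384 * 271^65536 * 271^131072 * 271^262144 = 1395 (mod 1732); answer 1395

1395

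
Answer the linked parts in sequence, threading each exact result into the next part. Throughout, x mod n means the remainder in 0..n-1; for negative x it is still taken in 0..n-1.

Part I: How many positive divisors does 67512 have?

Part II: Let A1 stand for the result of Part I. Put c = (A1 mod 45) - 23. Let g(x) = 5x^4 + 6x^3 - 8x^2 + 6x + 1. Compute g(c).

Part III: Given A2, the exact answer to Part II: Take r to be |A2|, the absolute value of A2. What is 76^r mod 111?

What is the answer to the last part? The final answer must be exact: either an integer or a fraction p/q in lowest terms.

Part I: 67512 = 2^3 * 3 * 29 * 97; number of divisors = (3+1) * (1+1) * (1+1) * (1+1) = 32; answer 32
Part II: A1 = 32; c = 9; 5*(9)^4 + 6*(9)^3 - 8*(9)^2 + 6*(9)^1 + 1 = (32805) + (4374) + (-648) + (54) + (1) = 36586; answer 36586
Part III: A2 = 36586; r = 36586; squarings mod 111: 76^1=76, 76^2=4, 76^4=16, 76^8=34, 76^16=46, 76^32=7, 76^64=49, 76^128=70, 76^256=16, 76^512=34, 76^1024=46, 76^2048=7, 76^4096=49, 76^8192=70, 76^16384=16, 76^32768=34; 76^36586 = 76^2 * 76^8 * 76^32 * 76^64 * 76^128 * 76^512 * 76^1024 * 76^2048 * 76^32768 = 25 (mod 111); answer 25

25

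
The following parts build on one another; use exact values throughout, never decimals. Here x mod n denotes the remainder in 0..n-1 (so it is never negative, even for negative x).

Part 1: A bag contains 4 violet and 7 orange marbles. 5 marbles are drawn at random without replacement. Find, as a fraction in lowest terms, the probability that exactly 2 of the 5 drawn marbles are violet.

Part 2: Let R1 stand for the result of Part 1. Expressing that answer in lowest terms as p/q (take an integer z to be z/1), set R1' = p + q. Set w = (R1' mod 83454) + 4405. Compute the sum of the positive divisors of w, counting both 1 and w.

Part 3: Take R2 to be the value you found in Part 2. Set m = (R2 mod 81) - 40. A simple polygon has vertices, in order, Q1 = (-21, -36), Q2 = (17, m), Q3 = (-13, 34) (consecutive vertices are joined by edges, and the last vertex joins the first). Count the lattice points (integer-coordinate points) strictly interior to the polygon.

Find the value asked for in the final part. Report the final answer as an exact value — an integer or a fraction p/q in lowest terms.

Part 1: total draws C(11,5) = 462; favorable C(4,2)*C(7,3) = 210; P = 5/11; answer 5/11
Part 2: R1 = 5/11; threaded value p + q = 16; w = 4421; 4421 is prime, so its only divisors are 1 and 4421; sigma = 1 + 4421 = 4422; answer 4422
Part 3: R2 = 4422; m = 8; cross terms: (-21*8 - 17*-36)=444, (17*34 - -13*8)=682, (-13*-36 - -21*34)=1182; twice the area = |2308| = 2308; area = 1154; boundary points = 2 + 2 + 2 = 6; strictly interior points = area - boundary/2 + 1 = 1152; answer 1152

1152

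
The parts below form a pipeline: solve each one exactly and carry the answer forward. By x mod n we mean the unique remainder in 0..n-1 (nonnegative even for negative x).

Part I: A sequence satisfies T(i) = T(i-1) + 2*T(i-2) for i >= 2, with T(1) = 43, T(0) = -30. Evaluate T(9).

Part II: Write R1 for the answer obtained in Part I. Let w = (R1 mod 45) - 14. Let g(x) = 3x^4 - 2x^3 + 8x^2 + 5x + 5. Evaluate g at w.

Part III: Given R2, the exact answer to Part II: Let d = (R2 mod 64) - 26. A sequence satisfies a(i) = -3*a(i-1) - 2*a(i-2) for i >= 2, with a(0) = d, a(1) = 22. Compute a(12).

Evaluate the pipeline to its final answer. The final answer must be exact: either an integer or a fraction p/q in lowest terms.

Part I: T(2) = 1*(43) + 2*(-30) = -17; iterating: T(2)=-17, T(3)=69, T(4)=35, T(5)=173, T(6)=243, T(7)=589, T(8)=1075, T(9)=2253; answer 2253
Part II: R1 = 2253; w = -11; 3*(-11)^4 - 2*(-11)^3 + 8*(-11)^2 + 5*(-11)^1 + 5 = (43923) + (2662) + (968) + (-55) + (5) = 47503; answer 47503
Part III: R2 = 47503; d = -11; a(2) = -3*(22) - 2*(-11) = -44; iterating: a(2)=-44, a(3)=88, a(4)=-176, a(5)=352, a(6)=-704, a(7)=1408, a(8)=-2816, a(9)=5632, a(10)=-11264, a(11)=22528, a(12)=-45056; answer -45056

-45056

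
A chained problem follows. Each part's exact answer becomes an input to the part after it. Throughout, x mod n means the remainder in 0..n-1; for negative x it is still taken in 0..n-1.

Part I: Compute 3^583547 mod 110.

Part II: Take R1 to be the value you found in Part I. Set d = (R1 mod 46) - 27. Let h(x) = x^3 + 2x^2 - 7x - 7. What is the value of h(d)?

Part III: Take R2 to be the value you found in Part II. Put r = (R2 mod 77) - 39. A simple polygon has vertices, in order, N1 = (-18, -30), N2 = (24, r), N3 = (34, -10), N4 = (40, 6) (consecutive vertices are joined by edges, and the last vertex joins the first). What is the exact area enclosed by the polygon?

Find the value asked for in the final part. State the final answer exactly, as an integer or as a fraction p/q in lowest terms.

620

Part I: squarings mod 110: 3^1=3, 3^2=9, 3^4=81, 3^8=71, 3^16=91, 3^32=31, 3^64=81, 3^128=71, 3^256=91, 3^512=31, 3^1024=81, 3^2048=71, 3^4096=91, 3^8192=31, 3^16384=81, 3^32768=71, 3^65536=91, 3^131072=31, 3^262144=81, 3^524288=71; 3^583547 = 3^1 * 3^2 * 3^8 * 3^16 * 3^32 * 3^64 * 3^256 * 3^512 * 3^1024 * 3^8192 * 3^16384 * 3^32768 * 3^524288 = 97 (mod 110); answer 97
Part II: R1 = 97; d = -22; 1*(-22)^3 + 2*(-22)^2 - 7*(-22)^1 - 7 = (-10648) + (968) + (154) + (-7) = -9533; answer -9533
Part III: R2 = -9533; r = -24; cross terms: (-18*-24 - 24*-30)=1152, (24*-10 - 34*-24)=576, (34*6 - 40*-10)=604, (40*-30 - -18*6)=-1092; twice the area = |1240| = 1240; area = 620; answer 620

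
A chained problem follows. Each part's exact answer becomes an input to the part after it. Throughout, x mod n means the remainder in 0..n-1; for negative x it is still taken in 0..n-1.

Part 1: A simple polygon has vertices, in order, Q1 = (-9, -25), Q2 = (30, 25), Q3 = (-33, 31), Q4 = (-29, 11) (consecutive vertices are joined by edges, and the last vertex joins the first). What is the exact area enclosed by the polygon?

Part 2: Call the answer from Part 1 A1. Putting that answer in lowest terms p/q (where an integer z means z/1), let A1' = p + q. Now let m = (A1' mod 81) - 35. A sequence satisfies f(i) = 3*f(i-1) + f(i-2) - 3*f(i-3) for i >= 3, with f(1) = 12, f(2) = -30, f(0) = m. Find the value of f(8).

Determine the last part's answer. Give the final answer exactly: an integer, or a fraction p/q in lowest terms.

Part 1: cross terms: (-9*25 - 30*-25)=525, (30*31 - -33*25)=1755, (-33*11 - -29*31)=536, (-29*-25 - -9*11)=824; twice the area = |3640| = 3640; area = 1820; answer 1820
Part 2: A1 = 1820; threaded value p + q = 1821; m = 4; f(3) = 3*(-30) + 1*(12) - 3*(4) = -90; iterating: f(3)=-90, f(4)=-336, f(5)=-1008, f(6)=-3090, f(7)=-9270, f(8)=-27876; answer -27876

-27876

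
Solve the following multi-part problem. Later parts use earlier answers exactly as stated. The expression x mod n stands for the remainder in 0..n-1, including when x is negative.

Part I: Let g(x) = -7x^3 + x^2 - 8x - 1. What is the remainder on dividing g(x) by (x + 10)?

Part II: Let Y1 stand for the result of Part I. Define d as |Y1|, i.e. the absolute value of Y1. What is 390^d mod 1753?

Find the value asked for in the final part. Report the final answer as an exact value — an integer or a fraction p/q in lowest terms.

Part I: remainder = value at the root: -7*(-10)^3 + 1*(-10)^2 - 8*(-10)^1 - 1 = (7000) + (100) + (80) + (-1) = 7179; answer 7179
Part II: Y1 = 7179; d = 7179; squarings mod 1753: 390^1=390, 390^2=1342, 390^4=633, 390^8=1005, 390^16=297, 390^32=559, 390^64=447, 390^128=1720, 390^256=1089, 390^512=893, 390^1024=1587, 390^2048=1261, 390^4096=150; 390^7179 = 390^1 * 390^2 * 390^8 * 390^1024 * 390^2048 * 390^4096 = 517 (mod 1753); answer 517

517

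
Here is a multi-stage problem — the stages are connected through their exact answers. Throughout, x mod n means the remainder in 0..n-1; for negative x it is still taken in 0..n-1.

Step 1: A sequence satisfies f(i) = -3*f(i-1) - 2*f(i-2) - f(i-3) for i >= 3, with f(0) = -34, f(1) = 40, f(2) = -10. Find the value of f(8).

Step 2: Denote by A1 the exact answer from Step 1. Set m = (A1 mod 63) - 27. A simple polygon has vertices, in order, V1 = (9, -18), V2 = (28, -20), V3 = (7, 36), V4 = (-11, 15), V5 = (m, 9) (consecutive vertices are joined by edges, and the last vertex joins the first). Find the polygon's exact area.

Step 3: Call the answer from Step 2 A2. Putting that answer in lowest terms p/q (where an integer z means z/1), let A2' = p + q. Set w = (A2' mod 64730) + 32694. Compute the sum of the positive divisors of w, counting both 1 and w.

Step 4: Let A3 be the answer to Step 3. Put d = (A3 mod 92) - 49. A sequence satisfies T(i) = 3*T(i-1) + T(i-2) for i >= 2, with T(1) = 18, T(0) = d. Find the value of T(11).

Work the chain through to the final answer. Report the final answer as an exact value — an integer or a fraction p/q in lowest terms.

833178

Step 1: f(3) = -3*(-10) - 2*(40) - 1*(-34) = -16; iterating: f(3)=-16, f(4)=28, f(5)=-42, f(6)=86, f(7)=-202, f(8)=476; answer 476
Step 2: A1 = 476; m = 8; cross terms: (9*-20 - 28*-18)=324, (28*36 - 7*-20)=1148, (7*15 - -11*36)=501, (-11*9 - 8*15)=-219, (8*-18 - 9*9)=-225; twice the area = |1529| = 1529; area = 1529/2; answer 1529/2
Step 3: A2 = 1529/2; threaded value p + q = 1531; w = 34225; 34225 = 5^2 * 37^2; sigma = (1 + 5 + 25) * (1 + 37 + 1369) = 31 * 1407 = 43617; answer 43617
Step 4: A3 = 43617; d = -40; T(2) = 3*(18) + 1*(-40) = 14; iterating: T(2)=14, T(3)=60, T(4)=194, T(5)=642, T(6)=2120, T(7)=7002, T(8)=23126, T(9)=76380, T(10)=252266, T(11)=833178; answer 833178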